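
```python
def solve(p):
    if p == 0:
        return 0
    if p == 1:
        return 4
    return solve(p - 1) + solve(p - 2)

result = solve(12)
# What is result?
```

Build up from base cases: solve(0)=0, solve(1)=4, solve(2)=4, solve(3)=8, solve(4)=12, solve(5)=20, solve(6)=32, ..., solve(12)=576

Answer: 576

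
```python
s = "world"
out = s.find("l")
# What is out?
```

Trace:
`s = "world"` → s = 'world'
`out = s.find("l")` → out = 3
So out = 3

Answer: 3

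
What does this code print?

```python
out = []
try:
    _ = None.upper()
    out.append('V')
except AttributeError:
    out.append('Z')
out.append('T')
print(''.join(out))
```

Execution trace: 'Z' (except AttributeError) → 'T' (after the try/except). Output: ZT

Answer: ZT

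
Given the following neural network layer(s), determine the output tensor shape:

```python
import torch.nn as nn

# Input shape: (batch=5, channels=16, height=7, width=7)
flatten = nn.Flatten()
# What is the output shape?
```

Input: (5, 16, 7, 7) -> Output: (5, 784)

Answer: (5, 784)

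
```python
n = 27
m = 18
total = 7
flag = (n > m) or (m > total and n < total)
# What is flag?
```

Trace:
`n = 27` → n = 27
`m = 18` → m = 18
`total = 7` → total = 7
`flag = (n > m) or (m > total and n < total)` → flag = True
So flag = True

Answer: True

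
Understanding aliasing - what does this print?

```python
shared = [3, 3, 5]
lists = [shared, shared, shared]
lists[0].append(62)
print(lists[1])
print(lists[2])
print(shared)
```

Key concept: list of same reference.
Step by step:
`shared = [3, 3, 5]` → shared = [3, 3, 5]
`lists = [shared, shared, shared]` → lists = [[3, 3, 5], [3, 3, 5], [3, 3, 5]]
`lists[0].append(62)` → shared = [3, 3, 5, 62]; lists = [[3, 3, 5, 62], [3, 3, 5, 62], [3, 3, 5, 62]]
`print(lists[1])` → prints [3, 3, 5, 62]
`print(lists[2])` → prints [3, 3, 5, 62]
`print(shared)` → prints [3, 3, 5, 62]

Answer:
[3, 3, 5, 62]
[3, 3, 5, 62]
[3, 3, 5, 62]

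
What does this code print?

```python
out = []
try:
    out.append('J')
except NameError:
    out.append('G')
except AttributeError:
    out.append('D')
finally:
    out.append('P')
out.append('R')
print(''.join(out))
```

Execution trace: 'J' (try body, no exception) → 'P' (finally) → 'R' (after the try/except). Output: JPR

Answer: JPR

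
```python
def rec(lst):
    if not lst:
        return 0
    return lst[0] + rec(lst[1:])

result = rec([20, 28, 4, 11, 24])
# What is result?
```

20 + 28 + 4 + 11 + 24 + 0 = 87

Answer: 87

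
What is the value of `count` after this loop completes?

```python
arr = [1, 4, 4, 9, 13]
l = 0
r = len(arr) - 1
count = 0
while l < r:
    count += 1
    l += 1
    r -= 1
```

Iterations until pointers meet (list length 5)
`count` takes the values: 0 → 1 → 2

Answer: 2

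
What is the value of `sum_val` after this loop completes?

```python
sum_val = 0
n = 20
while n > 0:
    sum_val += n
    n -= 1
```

Sum 20 down to 1
`sum_val` takes the values: 0 → 20 → 39 → 57 → 74 → 90 → 105 → 119 → 132 → 144 → 155 → 165 → 174 → 182 → 189 → 195 → 200 → 204 → 207 → 209 → 210

Answer: 210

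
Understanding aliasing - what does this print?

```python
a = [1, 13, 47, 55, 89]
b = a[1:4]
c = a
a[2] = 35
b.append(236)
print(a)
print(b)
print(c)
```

Key concept: slice vs alias.
Step by step:
`a = [1, 13, 47, 55, 89]` → a = [1, 13, 47, 55, 89]
`b = a[1:4]` → b = [13, 47, 55]
`c = a` → c = [1, 13, 47, 55, 89] (same object as a)
`a[2] = 35` → a = [1, 13, 35, 55, 89] (same object as c); c = [1, 13, 35, 55, 89] (same object as a)
`b.append(236)` → b = [13, 47, 55, 236]
`print(a)` → prints [1, 13, 35, 55, 89]
`print(b)` → prints [13, 47, 55, 236]
`print(c)` → prints [1, 13, 35, 55, 89]

Answer:
[1, 13, 35, 55, 89]
[13, 47, 55, 236]
[1, 13, 35, 55, 89]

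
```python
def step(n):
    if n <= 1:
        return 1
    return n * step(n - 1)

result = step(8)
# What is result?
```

step(8) = 8 * 7 * 6 * 5 * 4 * 3 * 2 * 1 = 40320

Answer: 40320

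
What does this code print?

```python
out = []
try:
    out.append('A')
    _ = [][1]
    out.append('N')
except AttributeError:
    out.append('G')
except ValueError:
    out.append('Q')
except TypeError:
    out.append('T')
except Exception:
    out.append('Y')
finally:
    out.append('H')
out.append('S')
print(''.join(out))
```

Execution trace: 'A' (try body) → 'Y' (except Exception) → 'H' (finally) → 'S' (after the try/except). Output: AYHS

Answer: AYHS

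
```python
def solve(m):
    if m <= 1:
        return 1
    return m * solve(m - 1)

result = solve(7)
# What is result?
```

solve(7) = 7 * 6 * 5 * 4 * 3 * 2 * 1 = 5040

Answer: 5040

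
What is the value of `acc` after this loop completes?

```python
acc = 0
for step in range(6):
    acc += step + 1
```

Start at 0, add 1 to 6 = 21
`acc` takes the values: 0 → 1 → 3 → 6 → 10 → 15 → 21

Answer: 21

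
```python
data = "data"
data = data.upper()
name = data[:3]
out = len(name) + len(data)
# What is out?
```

Trace:
`data = "data"` → data = 'data'
`data = data.upper()` → data = 'DATA'
`name = data[:3]` → name = 'DAT'
`out = len(name) + len(data)` → out = 7
So out = 7

Answer: 7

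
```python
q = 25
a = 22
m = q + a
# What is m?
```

Trace:
`q = 25` → q = 25
`a = 22` → a = 22
`m = q + a` → m = 47
So m = 47

Answer: 47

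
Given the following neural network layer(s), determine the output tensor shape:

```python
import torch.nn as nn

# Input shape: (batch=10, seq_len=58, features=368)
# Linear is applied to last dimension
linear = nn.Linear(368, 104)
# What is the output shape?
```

Input: (10, 58, 368) -> Output: (10, 58, 104)

Answer: (10, 58, 104)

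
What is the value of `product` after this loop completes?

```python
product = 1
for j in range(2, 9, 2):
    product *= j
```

Product of even numbers 2 to 8
`product` takes the values: 1 → 2 → 8 → 48 → 384

Answer: 384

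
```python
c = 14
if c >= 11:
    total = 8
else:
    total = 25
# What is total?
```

Trace:
`c = 14` → c = 14
`if c >= 11: ...` → c >= 11 is True → total = 8
So total = 8

Answer: 8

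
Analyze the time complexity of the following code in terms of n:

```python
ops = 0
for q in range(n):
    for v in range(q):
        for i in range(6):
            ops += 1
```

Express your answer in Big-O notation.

Each loop level contributes: n × n × 1. Multiplying the contributions gives O(n^2).

Answer: O(n^2)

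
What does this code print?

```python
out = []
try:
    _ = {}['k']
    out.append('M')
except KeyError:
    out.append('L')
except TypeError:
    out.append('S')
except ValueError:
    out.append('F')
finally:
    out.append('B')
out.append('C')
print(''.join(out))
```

Execution trace: 'L' (except KeyError) → 'B' (finally) → 'C' (after the try/except). Output: LBC

Answer: LBC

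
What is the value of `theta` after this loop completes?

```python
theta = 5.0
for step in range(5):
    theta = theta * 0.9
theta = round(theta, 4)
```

Exponential decay: 5.0 * 0.9^5
`theta` takes the values: 5.0 → 4.5 → 4.05 → 3.645 → 3.2805 → 2.95245 → 2.9525

Answer: 2.9525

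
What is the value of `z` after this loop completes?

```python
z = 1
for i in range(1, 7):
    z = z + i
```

Start at 1, add 1 through 6
`z` takes the values: 1 → 2 → 4 → 7 → 11 → 16 → 22

Answer: 22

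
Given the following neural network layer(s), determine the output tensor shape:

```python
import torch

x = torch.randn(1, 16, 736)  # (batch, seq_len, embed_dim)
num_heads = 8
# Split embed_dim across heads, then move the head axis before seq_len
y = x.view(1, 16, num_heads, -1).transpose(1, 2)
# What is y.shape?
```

Input: (1, 16, 736) -> head_dim = 736 // 8 = 92; after view: (1, 16, 8, 92) -> after transpose(1, 2): (1, 8, 16, 92) -> Output: (1, 8, 16, 92)

Answer: (1, 8, 16, 92)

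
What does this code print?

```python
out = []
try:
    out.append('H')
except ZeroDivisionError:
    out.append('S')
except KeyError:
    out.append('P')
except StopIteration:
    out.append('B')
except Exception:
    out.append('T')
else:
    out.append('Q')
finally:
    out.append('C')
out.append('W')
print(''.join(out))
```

Execution trace: 'H' (try body, no exception) → 'Q' (else) → 'C' (finally) → 'W' (after the try/except). Output: HQCW

Answer: HQCW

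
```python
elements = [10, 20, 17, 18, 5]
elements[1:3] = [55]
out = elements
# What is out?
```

Trace:
`elements = [10, 20, 17, 18, 5]` → elements = [10, 20, 17, 18, 5]
`elements[1:3] = [55]` → elements = [10, 55, 18, 5]
`out = elements` → out = [10, 55, 18, 5]
So out = [10, 55, 18, 5]

Answer: [10, 55, 18, 5]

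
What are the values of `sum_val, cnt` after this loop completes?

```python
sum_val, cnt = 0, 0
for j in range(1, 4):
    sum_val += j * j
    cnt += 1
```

Sum of squares and count
`sum_val, cnt` takes the values: (0, 0) → (1, 0) → (1, 1) → (5, 1) → (5, 2) → (14, 2) → (14, 3)

Answer: 14, 3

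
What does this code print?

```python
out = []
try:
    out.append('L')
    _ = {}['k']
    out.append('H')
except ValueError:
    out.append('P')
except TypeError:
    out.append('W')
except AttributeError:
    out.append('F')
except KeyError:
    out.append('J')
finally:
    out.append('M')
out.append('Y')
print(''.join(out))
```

Execution trace: 'L' (try body) → 'J' (except KeyError) → 'M' (finally) → 'Y' (after the try/except). Output: LJMY

Answer: LJMY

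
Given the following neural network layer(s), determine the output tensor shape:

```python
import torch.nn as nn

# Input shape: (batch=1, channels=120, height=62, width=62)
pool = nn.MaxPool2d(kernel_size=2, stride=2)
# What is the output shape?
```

Input: (1, 120, 62, 62) -> Output: (1, 120, 31, 31)

Answer: (1, 120, 31, 31)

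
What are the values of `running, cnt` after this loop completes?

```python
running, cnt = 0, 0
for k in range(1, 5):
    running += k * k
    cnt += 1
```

Sum of squares and count
`running, cnt` takes the values: (0, 0) → (1, 0) → (1, 1) → (5, 1) → (5, 2) → (14, 2) → (14, 3) → (30, 3) → (30, 4)

Answer: 30, 4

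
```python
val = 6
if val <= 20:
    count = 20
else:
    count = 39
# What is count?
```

Trace:
`val = 6` → val = 6
`if val <= 20: ...` → val <= 20 is True → count = 20
So count = 20

Answer: 20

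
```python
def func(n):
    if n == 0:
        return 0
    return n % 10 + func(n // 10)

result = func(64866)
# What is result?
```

Sum of digits of 64866: 6 + 6 + 8 + 4 + 6 = 30

Answer: 30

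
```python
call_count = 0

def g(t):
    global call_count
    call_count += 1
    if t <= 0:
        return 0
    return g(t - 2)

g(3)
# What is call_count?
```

Linear recursion stepping by 2: 3 calls from t=3 down to ≤0.

Answer: 3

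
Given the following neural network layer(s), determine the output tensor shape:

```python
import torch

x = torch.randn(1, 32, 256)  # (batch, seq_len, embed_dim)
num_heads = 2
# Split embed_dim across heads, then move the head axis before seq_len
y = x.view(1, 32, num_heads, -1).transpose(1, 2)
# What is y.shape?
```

Input: (1, 32, 256) -> head_dim = 256 // 2 = 128; after view: (1, 32, 2, 128) -> after transpose(1, 2): (1, 2, 32, 128) -> Output: (1, 2, 32, 128)

Answer: (1, 2, 32, 128)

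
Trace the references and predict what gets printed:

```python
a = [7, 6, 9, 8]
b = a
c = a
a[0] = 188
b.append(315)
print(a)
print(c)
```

Key concept: multiple aliases.
Step by step:
`a = [7, 6, 9, 8]` → a = [7, 6, 9, 8]
`b = a` → b = [7, 6, 9, 8] (same object as a)
`c = a` → c = [7, 6, 9, 8] (same object as a, b)
`a[0] = 188` → a = [188, 6, 9, 8] (same object as b, c); b = [188, 6, 9, 8] (same object as a, c); c = [188, 6, 9, 8] (same object as a, b)
`b.append(315)` → a = [188, 6, 9, 8, 315] (same object as b, c); b = [188, 6, 9, 8, 315] (same object as a, c); c = [188, 6, 9, 8, 315] (same object as a, b)
`print(a)` → prints [188, 6, 9, 8, 315]
`print(c)` → prints [188, 6, 9, 8, 315]

Answer:
[188, 6, 9, 8, 315]
[188, 6, 9, 8, 315]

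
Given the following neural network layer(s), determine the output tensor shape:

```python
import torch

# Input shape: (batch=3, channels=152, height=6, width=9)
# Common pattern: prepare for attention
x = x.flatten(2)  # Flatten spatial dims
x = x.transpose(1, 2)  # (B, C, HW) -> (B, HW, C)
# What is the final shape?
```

Input: (3, 152, 6, 9) -> after flatten(2): (3, 152, 54) -> Output: (3, 54, 152)

Answer: (3, 54, 152)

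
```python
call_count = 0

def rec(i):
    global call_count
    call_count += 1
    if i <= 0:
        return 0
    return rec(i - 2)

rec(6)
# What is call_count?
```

Linear recursion stepping by 2: 4 calls from i=6 down to ≤0.

Answer: 4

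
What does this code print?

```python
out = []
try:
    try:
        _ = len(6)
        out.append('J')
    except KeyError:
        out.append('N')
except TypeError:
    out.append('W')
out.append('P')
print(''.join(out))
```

Execution trace: 'W' (outer except TypeError) → 'P' (after the try/except). Output: WP

Answer: WP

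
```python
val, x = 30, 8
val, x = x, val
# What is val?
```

Trace:
`val, x = 30, 8` → val = 30; x = 8
`val, x = x, val` → val = 8; x = 30
So val = 8

Answer: 8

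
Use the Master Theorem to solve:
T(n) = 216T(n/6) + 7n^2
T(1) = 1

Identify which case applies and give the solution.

a=216, b=6, f(n)=7n^2. log_6(216) = 3. Since c=2 < 3, Case 1 applies: T(n) = Θ(n^log_b(a)) = O(n^3).

Answer: O(n^3) - Case 1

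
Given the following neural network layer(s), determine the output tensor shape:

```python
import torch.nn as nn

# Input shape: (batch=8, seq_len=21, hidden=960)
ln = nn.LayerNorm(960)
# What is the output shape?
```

Input: (8, 21, 960) -> Output: (8, 21, 960)

Answer: (8, 21, 960)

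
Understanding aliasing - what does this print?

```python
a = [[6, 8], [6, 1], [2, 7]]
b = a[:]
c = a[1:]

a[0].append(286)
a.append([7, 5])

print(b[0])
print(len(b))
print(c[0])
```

Key concept: slice with nested mutation.
Step by step:
`a = [[6, 8], [6, 1], [2, 7]]` → a = [[6, 8], [6, 1], [2, 7]]
`b = a[:]` → b = [[6, 8], [6, 1], [2, 7]]
`c = a[1:]` → c = [[6, 1], [2, 7]]
`a[0].append(286)` → a = [[6, 8, 286], [6, 1], [2, 7]]; b = [[6, 8, 286], [6, 1], [2, 7]]
`a.append([7, 5])` → a = [[6, 8, 286], [6, 1], [2, 7], [7, 5]]
`print(b[0])` → prints [6, 8, 286]
`print(len(b))` → prints 3
`print(c[0])` → prints [6, 1]

Answer:
[6, 8, 286]
3
[6, 1]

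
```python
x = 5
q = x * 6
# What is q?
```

Trace:
`x = 5` → x = 5
`q = x * 6` → q = 30
So q = 30

Answer: 30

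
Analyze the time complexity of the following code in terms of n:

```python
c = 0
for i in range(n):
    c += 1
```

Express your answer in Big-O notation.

Each loop level contributes: n. Multiplying the contributions gives O(n).

Answer: O(n)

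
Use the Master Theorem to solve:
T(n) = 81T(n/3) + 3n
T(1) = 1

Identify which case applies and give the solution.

a=81, b=3, f(n)=3n. log_3(81) = 4. Since c=1 < 4, Case 1 applies: T(n) = Θ(n^log_b(a)) = O(n^4).

Answer: O(n^4) - Case 1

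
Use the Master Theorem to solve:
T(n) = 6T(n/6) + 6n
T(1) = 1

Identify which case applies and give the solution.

a=6, b=6, f(n)=6n. log_6(6) = 1. Since c=1 = 1, Case 2 applies: T(n) = Θ(n^log_b(a) · log n) = O(n log n).

Answer: O(n log n) - Case 2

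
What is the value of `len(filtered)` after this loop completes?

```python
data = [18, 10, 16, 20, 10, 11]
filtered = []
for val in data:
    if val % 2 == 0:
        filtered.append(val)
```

Count even numbers in [18, 10, 16, 20, 10, 11]
`filtered` takes the values: [] → [18] → [18, 10] → [18, 10, 16] → [18, 10, 16, 20] → [18, 10, 16, 20, 10]
So `len(filtered)` = 5

Answer: 5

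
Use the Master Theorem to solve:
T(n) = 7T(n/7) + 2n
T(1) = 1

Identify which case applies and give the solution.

a=7, b=7, f(n)=2n. log_7(7) = 1. Since c=1 = 1, Case 2 applies: T(n) = Θ(n^log_b(a) · log n) = O(n log n).

Answer: O(n log n) - Case 2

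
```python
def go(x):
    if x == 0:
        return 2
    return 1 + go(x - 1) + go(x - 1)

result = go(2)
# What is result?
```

go(x) = 1 + 2·go(x-1), go(0)=2. Closed form: (2+1)·2^2 - 1 = 11.

Answer: 11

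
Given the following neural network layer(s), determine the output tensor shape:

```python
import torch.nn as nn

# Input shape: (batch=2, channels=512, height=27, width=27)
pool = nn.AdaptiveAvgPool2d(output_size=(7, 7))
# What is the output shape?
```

Input: (2, 512, 27, 27) -> Output: (2, 512, 7, 7)

Answer: (2, 512, 7, 7)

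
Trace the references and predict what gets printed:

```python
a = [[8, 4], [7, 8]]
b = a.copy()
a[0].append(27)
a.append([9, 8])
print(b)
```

Key concept: shallow copy with nested lists.
Step by step:
`a = [[8, 4], [7, 8]]` → a = [[8, 4], [7, 8]]
`b = a.copy()` → b = [[8, 4], [7, 8]]
`a[0].append(27)` → a = [[8, 4, 27], [7, 8]]; b = [[8, 4, 27], [7, 8]]
`a.append([9, 8])` → a = [[8, 4, 27], [7, 8], [9, 8]]
`print(b)` → prints [[8, 4, 27], [7, 8]]

Answer: [[8, 4, 27], [7, 8]]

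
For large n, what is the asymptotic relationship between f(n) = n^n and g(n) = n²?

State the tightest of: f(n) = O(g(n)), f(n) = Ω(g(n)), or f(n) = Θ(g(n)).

n^n vs n²: f(n) = Ω(g(n)) but not O(g(n)) — n^n grows strictly faster than n².

Answer: f(n) = Ω(g(n)) but not O(g(n)) — n^n grows strictly faster than n².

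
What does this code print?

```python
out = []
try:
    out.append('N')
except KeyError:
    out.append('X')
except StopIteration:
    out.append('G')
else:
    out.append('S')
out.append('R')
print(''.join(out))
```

Execution trace: 'N' (try body, no exception) → 'S' (else) → 'R' (after the try/except). Output: NSR

Answer: NSR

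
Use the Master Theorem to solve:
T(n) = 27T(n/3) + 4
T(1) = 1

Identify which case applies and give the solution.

a=27, b=3, f(n)=4. log_3(27) = 3. Since c=0 < 3, Case 1 applies: T(n) = Θ(n^log_b(a)) = O(n^3).

Answer: O(n^3) - Case 1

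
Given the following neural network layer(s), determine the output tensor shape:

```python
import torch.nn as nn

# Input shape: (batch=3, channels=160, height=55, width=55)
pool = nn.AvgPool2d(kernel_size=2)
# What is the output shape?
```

Input: (3, 160, 55, 55) -> Output: (3, 160, 27, 27)

Answer: (3, 160, 27, 27)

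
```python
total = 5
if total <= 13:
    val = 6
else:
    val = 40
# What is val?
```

Trace:
`total = 5` → total = 5
`if total <= 13: ...` → total <= 13 is True → val = 6
So val = 6

Answer: 6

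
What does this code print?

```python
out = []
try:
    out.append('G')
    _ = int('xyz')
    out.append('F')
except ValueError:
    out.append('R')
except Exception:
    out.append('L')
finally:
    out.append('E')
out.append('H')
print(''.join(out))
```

Execution trace: 'G' (try body) → 'R' (except ValueError) → 'E' (finally) → 'H' (after the try/except). Output: GREH

Answer: GREH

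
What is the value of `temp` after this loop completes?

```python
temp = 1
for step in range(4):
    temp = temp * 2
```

Multiply by 2, 4 times: 1 * 2^4 = 16
`temp` takes the values: 1 → 2 → 4 → 8 → 16

Answer: 16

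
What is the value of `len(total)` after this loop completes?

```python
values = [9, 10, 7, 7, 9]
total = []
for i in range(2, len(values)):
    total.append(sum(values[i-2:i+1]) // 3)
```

Number of 3-element averages
`total` takes the values: [] → [8] → [8, 8] → [8, 8, 7]
So `len(total)` = 3

Answer: 3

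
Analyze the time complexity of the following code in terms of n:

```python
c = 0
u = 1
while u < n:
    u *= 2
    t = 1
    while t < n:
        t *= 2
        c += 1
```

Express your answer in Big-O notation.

Each loop level contributes: log n × log n. Multiplying the contributions gives O(log² n).

Answer: O(log² n)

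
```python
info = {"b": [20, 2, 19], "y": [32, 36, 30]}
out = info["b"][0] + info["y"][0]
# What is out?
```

Trace:
`info = {"b": [20, 2, 19], "y": [32, 36, 30]}` → info = {'b': [20, 2, 19], 'y': [32, 36, 30]}
`out = info["b"][0] + info["y"][0]` → out = 52
So out = 52

Answer: 52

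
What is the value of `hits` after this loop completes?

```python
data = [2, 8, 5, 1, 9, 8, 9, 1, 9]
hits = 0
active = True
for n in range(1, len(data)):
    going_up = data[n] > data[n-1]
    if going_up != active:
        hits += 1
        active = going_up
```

Count direction changes in [2, 8, 5, 1, 9, 8, 9, 1, 9]
`hits` takes the values: 0 → 1 → 2 → 3 → 4 → 5 → 6

Answer: 6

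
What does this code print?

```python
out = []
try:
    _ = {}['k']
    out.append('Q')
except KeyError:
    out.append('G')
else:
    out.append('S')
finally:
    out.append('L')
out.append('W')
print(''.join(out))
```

Execution trace: 'G' (except KeyError) → 'L' (finally) → 'W' (after the try/except). Output: GLW

Answer: GLW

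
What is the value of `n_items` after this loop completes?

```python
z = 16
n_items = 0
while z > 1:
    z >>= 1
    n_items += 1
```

Count right shifts until 1
`n_items` takes the values: 0 → 1 → 2 → 3 → 4

Answer: 4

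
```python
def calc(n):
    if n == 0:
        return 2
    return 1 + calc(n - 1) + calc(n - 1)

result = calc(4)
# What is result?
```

calc(n) = 1 + 2·calc(n-1), calc(0)=2. Closed form: (2+1)·2^4 - 1 = 47.

Answer: 47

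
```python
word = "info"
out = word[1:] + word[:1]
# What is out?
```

Trace:
`word = "info"` → word = 'info'
`out = word[1:] + word[:1]` → out = 'nfoi'
So out = 'nfoi'

Answer: 'nfoi'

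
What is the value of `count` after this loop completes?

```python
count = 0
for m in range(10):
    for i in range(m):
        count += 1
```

Triangle number: 0+1+2+...+9
`count` takes the values: 0 → 1 → 2 → 3 → 4 → 5 → 6 → 7 → 8 → 9 → 10 → 11 → 12 → 13 → 14 → 15 → 16 → 17 → 18 → 19 → 20 → 21 → 22 → 23 → 24 → 25 → 26 → 27 → 28 → 29 → … → 41 → 42 → 43 → 44 → 45

Answer: 45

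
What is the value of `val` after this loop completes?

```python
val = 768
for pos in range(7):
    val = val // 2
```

Halve 7 times: 768 // 2^7 = 6
`val` takes the values: 768 → 384 → 192 → 96 → 48 → 24 → 12 → 6

Answer: 6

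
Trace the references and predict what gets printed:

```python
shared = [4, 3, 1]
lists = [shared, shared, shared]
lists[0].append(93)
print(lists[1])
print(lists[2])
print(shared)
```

Key concept: list of same reference.
Step by step:
`shared = [4, 3, 1]` → shared = [4, 3, 1]
`lists = [shared, shared, shared]` → lists = [[4, 3, 1], [4, 3, 1], [4, 3, 1]]
`lists[0].append(93)` → shared = [4, 3, 1, 93]; lists = [[4, 3, 1, 93], [4, 3, 1, 93], [4, 3, 1, 93]]
`print(lists[1])` → prints [4, 3, 1, 93]
`print(lists[2])` → prints [4, 3, 1, 93]
`print(shared)` → prints [4, 3, 1, 93]

Answer:
[4, 3, 1, 93]
[4, 3, 1, 93]
[4, 3, 1, 93]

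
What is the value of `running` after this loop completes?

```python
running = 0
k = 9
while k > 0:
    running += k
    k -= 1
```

Sum 9 down to 1
`running` takes the values: 0 → 9 → 17 → 24 → 30 → 35 → 39 → 42 → 44 → 45

Answer: 45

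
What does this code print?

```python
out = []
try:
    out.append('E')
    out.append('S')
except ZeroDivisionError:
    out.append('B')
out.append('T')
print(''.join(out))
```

Execution trace: 'E' (try body) → 'S' (try body, no exception) → 'T' (after the try/except). Output: EST

Answer: EST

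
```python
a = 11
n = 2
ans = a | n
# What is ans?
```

Trace:
`a = 11` → a = 11
`n = 2` → n = 2
`ans = a | n` → ans = 11
So ans = 11

Answer: 11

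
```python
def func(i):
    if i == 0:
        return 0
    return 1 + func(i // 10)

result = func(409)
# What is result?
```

Count of digits of 409: 3

Answer: 3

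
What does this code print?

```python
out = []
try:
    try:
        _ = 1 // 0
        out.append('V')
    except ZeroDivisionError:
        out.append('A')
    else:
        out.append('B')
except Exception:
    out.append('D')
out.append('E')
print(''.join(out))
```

Execution trace: 'A' (inner except ZeroDivisionError) → 'E' (after the try/except). Output: AE

Answer: AE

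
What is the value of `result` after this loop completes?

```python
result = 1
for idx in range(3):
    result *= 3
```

3^3 = 27
`result` takes the values: 1 → 3 → 9 → 27

Answer: 27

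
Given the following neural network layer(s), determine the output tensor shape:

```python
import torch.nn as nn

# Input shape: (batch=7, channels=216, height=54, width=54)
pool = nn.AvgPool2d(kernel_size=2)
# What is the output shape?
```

Input: (7, 216, 54, 54) -> Output: (7, 216, 27, 27)

Answer: (7, 216, 27, 27)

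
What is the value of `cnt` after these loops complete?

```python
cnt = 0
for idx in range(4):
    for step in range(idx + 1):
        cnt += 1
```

Triangle: 1 + 2 + ... + 4
`cnt` takes the values: 0 → 1 → 2 → 3 → 4 → 5 → 6 → 7 → 8 → 9 → 10

Answer: 10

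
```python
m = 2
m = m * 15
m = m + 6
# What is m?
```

Trace:
`m = 2` → m = 2
`m = m * 15` → m = 30
`m = m + 6` → m = 36
So m = 36

Answer: 36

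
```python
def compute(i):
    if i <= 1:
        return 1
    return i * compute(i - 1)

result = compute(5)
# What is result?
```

compute(5) = 5 * 4 * 3 * 2 * 1 = 120

Answer: 120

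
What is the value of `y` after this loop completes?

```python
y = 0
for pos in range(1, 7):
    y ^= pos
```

XOR of 1 to 6
`y` takes the values: 0 → 1 → 3 → 0 → 4 → 1 → 7

Answer: 7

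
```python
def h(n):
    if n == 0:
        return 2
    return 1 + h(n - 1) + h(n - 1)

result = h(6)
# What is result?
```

h(n) = 1 + 2·h(n-1), h(0)=2. Closed form: (2+1)·2^6 - 1 = 191.

Answer: 191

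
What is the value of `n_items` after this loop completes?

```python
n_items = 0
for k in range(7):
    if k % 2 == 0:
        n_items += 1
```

Count numbers divisible by 2 in range(7)
`n_items` takes the values: 0 → 1 → 2 → 3 → 4

Answer: 4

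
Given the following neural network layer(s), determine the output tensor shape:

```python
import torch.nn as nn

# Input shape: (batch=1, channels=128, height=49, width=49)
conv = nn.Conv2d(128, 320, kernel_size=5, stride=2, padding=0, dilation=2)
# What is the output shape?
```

Input: (1, 128, 49, 49) -> Output: (1, 320, 21, 21)

Answer: (1, 320, 21, 21)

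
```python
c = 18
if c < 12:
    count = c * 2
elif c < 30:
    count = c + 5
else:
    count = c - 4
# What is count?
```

Trace:
`c = 18` → c = 18
`if c < 12: ...` → c < 12 is False, c < 30 is True → count = 23
So count = 23

Answer: 23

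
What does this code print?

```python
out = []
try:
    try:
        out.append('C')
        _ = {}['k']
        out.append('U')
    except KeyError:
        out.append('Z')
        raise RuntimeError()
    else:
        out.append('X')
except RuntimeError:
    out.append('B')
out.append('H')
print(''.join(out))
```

Execution trace: 'C' (inner try body) → 'Z' (inner except KeyError) → 'B' (outer except RuntimeError) → 'H' (after the try/except). Output: CZBH

Answer: CZBH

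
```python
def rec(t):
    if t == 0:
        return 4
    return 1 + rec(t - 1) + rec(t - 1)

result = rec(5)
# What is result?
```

rec(t) = 1 + 2·rec(t-1), rec(0)=4. Closed form: (4+1)·2^5 - 1 = 159.

Answer: 159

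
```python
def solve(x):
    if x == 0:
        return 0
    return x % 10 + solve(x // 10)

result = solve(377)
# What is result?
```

Sum of digits of 377: 7 + 7 + 3 = 17

Answer: 17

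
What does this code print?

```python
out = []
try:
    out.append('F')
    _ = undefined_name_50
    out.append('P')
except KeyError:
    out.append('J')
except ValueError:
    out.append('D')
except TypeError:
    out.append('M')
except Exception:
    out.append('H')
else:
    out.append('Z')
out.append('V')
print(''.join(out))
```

Execution trace: 'F' (try body) → 'H' (except Exception) → 'V' (after the try/except). Output: FHV

Answer: FHV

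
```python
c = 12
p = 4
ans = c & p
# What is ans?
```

Trace:
`c = 12` → c = 12
`p = 4` → p = 4
`ans = c & p` → ans = 4
So ans = 4

Answer: 4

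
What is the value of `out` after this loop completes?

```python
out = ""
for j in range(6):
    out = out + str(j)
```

Concatenate digits 0 to 5
`out` takes the values: "" → "0" → "01" → "012" → "0123" → "01234" → "012345"

Answer: "012345"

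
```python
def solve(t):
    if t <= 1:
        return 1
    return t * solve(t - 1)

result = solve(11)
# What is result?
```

solve(11) = 11 * 10 * 9 * 8 * 7 * 6 * 5 * 4 * 3 * 2 * 1 = 39916800

Answer: 39916800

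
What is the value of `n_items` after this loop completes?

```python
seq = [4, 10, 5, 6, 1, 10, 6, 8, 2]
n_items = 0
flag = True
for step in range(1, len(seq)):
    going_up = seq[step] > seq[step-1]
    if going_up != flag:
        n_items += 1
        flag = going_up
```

Count direction changes in [4, 10, 5, 6, 1, 10, 6, 8, 2]
`n_items` takes the values: 0 → 1 → 2 → 3 → 4 → 5 → 6 → 7

Answer: 7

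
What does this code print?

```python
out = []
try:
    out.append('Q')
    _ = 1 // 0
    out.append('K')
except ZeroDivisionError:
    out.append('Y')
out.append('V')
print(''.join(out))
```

Execution trace: 'Q' (try body) → 'Y' (except ZeroDivisionError) → 'V' (after the try/except). Output: QYV

Answer: QYV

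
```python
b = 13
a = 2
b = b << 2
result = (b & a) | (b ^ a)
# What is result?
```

Trace:
`b = 13` → b = 13
`a = 2` → a = 2
`b = b << 2` → b = 52
`result = (b & a) | (b ^ a)` → result = 54
So result = 54

Answer: 54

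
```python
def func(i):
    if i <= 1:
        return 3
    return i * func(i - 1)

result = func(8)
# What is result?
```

func(8) = 8 * 7 * 6 * 5 * 4 * 3 * 2 * 3 = 120960

Answer: 120960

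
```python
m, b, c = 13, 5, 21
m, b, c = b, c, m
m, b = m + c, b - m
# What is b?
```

Trace:
`m, b, c = 13, 5, 21` → m = 13; b = 5; c = 21
`m, b, c = b, c, m` → m = 5; b = 21; c = 13
`m, b = m + c, b - m` → m = 18; b = 16
So b = 16

Answer: 16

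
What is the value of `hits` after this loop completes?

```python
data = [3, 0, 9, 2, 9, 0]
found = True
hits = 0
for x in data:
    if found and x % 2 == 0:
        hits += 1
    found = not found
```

Count even values at even positions
`hits` takes the values: 0

Answer: 0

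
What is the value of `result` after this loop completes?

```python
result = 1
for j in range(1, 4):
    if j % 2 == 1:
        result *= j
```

Product of odd numbers 1 to 3
`result` takes the values: 1 → 3

Answer: 3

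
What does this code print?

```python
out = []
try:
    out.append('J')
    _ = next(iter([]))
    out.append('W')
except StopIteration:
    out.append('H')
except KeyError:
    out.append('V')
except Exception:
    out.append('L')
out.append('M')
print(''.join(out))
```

Execution trace: 'J' (try body) → 'H' (except StopIteration) → 'M' (after the try/except). Output: JHM

Answer: JHM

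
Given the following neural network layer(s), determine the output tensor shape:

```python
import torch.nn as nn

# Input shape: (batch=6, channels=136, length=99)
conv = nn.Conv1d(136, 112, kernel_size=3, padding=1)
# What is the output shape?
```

Input: (6, 136, 99) -> Output: (6, 112, 99)

Answer: (6, 112, 99)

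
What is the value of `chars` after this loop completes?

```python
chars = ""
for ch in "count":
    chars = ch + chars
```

Reverse 'count'
`chars` takes the values: "" → "c" → "oc" → "uoc" → "nuoc" → "tnuoc"

Answer: "tnuoc"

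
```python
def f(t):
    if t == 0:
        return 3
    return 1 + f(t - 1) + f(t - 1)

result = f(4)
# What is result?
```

f(t) = 1 + 2·f(t-1), f(0)=3. Closed form: (3+1)·2^4 - 1 = 63.

Answer: 63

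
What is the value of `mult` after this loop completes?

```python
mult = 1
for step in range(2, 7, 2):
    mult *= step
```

Product of even numbers 2 to 6
`mult` takes the values: 1 → 2 → 8 → 48

Answer: 48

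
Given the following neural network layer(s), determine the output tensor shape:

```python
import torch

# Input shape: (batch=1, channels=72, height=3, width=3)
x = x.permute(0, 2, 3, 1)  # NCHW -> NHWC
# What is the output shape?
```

Input: (1, 72, 3, 3) -> Output: (1, 3, 3, 72)

Answer: (1, 3, 3, 72)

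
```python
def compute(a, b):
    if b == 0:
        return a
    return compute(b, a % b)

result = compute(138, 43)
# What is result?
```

compute(138, 43) -> compute(43, 9) -> compute(9, 7) -> compute(7, 2) -> compute(2, 1) -> compute(1, 0) -> 1

Answer: 1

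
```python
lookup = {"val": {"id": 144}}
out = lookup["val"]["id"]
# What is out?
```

Trace:
`lookup = {"val": {"id": 144}}` → lookup = {'val': {'id': 144}}
`out = lookup["val"]["id"]` → out = 144
So out = 144

Answer: 144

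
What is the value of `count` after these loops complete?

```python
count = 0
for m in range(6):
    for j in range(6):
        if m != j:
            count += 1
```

6² - 6 (exclude diagonal)
`count` takes the values: 0 → 1 → 2 → 3 → 4 → 5 → 6 → 7 → 8 → 9 → 10 → 11 → 12 → 13 → 14 → 15 → 16 → 17 → 18 → 19 → 20 → 21 → 22 → 23 → 24 → 25 → 26 → 27 → 28 → 29 → 30

Answer: 30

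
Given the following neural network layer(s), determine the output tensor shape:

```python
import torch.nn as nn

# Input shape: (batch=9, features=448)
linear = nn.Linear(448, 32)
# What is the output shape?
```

Input: (9, 448) -> Output: (9, 32)

Answer: (9, 32)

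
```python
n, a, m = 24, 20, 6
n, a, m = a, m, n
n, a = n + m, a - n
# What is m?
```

Trace:
`n, a, m = 24, 20, 6` → n = 24; a = 20; m = 6
`n, a, m = a, m, n` → n = 20; a = 6; m = 24
`n, a = n + m, a - n` → n = 44; a = -14
So m = 24

Answer: 24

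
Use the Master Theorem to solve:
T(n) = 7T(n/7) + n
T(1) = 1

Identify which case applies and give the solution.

a=7, b=7, f(n)=n. log_7(7) = 1. Since c=1 = 1, Case 2 applies: T(n) = Θ(n^log_b(a) · log n) = O(n log n).

Answer: O(n log n) - Case 2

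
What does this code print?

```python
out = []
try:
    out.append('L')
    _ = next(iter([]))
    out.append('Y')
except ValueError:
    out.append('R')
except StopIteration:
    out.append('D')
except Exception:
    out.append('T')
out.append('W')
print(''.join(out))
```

Execution trace: 'L' (try body) → 'D' (except StopIteration) → 'W' (after the try/except). Output: LDW

Answer: LDW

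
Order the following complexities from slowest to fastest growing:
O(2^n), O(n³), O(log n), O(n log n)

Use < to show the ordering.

Ordered by growth rate: O(log n) < O(n log n) < O(n³) < O(2^n)

Answer: O(log n) < O(n log n) < O(n³) < O(2^n)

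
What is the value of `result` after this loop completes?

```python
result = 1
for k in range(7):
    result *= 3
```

3^7 = 2187
`result` takes the values: 1 → 3 → 9 → 27 → 81 → 243 → 729 → 2187

Answer: 2187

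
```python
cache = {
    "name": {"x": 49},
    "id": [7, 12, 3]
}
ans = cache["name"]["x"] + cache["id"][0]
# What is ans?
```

Trace:
`cache = { ...` → cache = {'name': {'x': 49}, 'id': [7, 12, 3]}
`ans = cache["name"]["x"] + cache["id"][0]` → ans = 56
So ans = 56

Answer: 56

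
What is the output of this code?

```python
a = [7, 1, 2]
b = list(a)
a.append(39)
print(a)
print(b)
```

Key concept: list() constructor creates copy.
Step by step:
`a = [7, 1, 2]` → a = [7, 1, 2]
`b = list(a)` → b = [7, 1, 2]
`a.append(39)` → a = [7, 1, 2, 39]
`print(a)` → prints [7, 1, 2, 39]
`print(b)` → prints [7, 1, 2]

Answer:
[7, 1, 2, 39]
[7, 1, 2]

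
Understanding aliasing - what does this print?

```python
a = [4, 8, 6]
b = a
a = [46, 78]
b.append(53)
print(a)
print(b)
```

Key concept: rebinding vs mutation: a is rebound to a new list, b still points at the original.
Step by step:
`a = [4, 8, 6]` → a = [4, 8, 6]
`b = a` → b = [4, 8, 6] (same object as a)
`a = [46, 78]` → a = [46, 78]
`b.append(53)` → b = [4, 8, 6, 53]
`print(a)` → prints [46, 78]
`print(b)` → prints [4, 8, 6, 53]

Answer:
[46, 78]
[4, 8, 6, 53]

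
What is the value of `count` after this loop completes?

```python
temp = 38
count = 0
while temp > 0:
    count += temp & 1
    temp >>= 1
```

Count set bits in 38 (binary: 0b100110)
`count` takes the values: 0 → 1 → 2 → 3

Answer: 3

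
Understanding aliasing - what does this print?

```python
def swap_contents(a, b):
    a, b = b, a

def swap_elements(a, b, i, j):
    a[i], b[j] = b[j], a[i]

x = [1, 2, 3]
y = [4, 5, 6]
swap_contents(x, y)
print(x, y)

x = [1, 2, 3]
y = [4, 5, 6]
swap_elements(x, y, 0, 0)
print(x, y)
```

Key concept: parameter rebinding vs mutation.
Step by step:
`x = [1, 2, 3]` → x = [1, 2, 3]
`y = [4, 5, 6]` → y = [4, 5, 6]
`swap_contents(x, y)` → no visible change to tracked variables
`print(x, y)` → prints [1, 2, 3] [4, 5, 6]
`x = [1, 2, 3]` → x = [1, 2, 3]
`y = [4, 5, 6]` → y = [4, 5, 6]
`swap_elements(x, y, 0, 0)` → x = [4, 2, 3]; y = [1, 5, 6]
`print(x, y)` → prints [4, 2, 3] [1, 5, 6]

Answer:
[1, 2, 3] [4, 5, 6]
[4, 2, 3] [1, 5, 6]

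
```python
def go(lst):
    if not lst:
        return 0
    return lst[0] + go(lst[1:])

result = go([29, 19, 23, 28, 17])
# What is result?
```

29 + 19 + 23 + 28 + 17 + 0 = 116

Answer: 116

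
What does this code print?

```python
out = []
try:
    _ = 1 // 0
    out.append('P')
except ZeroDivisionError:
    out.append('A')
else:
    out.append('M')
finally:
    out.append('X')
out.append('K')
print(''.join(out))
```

Execution trace: 'A' (except ZeroDivisionError) → 'X' (finally) → 'K' (after the try/except). Output: AXK

Answer: AXK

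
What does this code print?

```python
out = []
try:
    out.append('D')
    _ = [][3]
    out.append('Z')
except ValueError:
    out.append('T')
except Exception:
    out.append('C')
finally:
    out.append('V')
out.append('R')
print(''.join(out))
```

Execution trace: 'D' (try body) → 'C' (except Exception) → 'V' (finally) → 'R' (after the try/except). Output: DCVR

Answer: DCVR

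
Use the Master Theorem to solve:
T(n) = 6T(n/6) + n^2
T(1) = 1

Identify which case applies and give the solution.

a=6, b=6, f(n)=n^2. log_6(6) = 1. Since c=2 > 1 and the regularity condition holds (6(n/6)^2 = (6/6^2)n^2 with 6/6^2 < 1), Case 3 applies: T(n) = Θ(f(n)) = O(n^2).

Answer: O(n^2) - Case 3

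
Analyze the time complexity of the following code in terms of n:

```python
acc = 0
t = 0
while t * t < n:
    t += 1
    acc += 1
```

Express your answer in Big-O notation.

Each loop level contributes: √n. Multiplying the contributions gives O(√n).

Answer: O(√n)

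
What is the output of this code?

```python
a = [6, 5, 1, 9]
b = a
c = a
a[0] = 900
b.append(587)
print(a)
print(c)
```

Key concept: multiple aliases.
Step by step:
`a = [6, 5, 1, 9]` → a = [6, 5, 1, 9]
`b = a` → b = [6, 5, 1, 9] (same object as a)
`c = a` → c = [6, 5, 1, 9] (same object as a, b)
`a[0] = 900` → a = [900, 5, 1, 9] (same object as b, c); b = [900, 5, 1, 9] (same object as a, c); c = [900, 5, 1, 9] (same object as a, b)
`b.append(587)` → a = [900, 5, 1, 9, 587] (same object as b, c); b = [900, 5, 1, 9, 587] (same object as a, c); c = [900, 5, 1, 9, 587] (same object as a, b)
`print(a)` → prints [900, 5, 1, 9, 587]
`print(c)` → prints [900, 5, 1, 9, 587]

Answer:
[900, 5, 1, 9, 587]
[900, 5, 1, 9, 587]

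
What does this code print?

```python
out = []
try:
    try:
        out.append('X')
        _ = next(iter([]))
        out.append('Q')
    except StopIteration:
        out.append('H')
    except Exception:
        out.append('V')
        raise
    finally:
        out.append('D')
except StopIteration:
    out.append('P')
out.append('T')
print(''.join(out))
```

Execution trace: 'X' (inner try body) → 'H' (inner except StopIteration) → 'D' (inner finally) → 'T' (after the try/except). Output: XHDT

Answer: XHDT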